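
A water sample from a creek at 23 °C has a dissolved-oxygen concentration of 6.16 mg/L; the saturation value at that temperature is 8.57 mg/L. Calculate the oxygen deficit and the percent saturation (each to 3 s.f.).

D ≈ 2.41 mg/L; 71.9 % saturation

D = C_s − C = 8.57 − 6.16 = 2.41 mg/L.
% saturation = 6.16/8.57 × 100 = 71.9 %.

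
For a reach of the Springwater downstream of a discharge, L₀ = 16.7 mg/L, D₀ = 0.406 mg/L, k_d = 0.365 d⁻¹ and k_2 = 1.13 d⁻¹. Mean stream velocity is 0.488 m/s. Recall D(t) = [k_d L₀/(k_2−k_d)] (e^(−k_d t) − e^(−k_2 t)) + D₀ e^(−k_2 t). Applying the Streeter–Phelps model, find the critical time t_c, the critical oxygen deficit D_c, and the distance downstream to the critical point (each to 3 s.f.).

At the critical point dD/dt = 0, so k_d L₀ e^(−k_d t) = k_2 D. Substituting D(t) from the Streeter–Phelps equation and solving for t gives
t_c = ln[(k_2/k_d)(1 − D₀(k_2−k_d)/(k_d L₀))] / (k_2−k_d).
Here k_2−k_d = 0.7650 d⁻¹ and 1 − D₀(k_2−k_d)/(k_d L₀) = 1 − 0.406×0.7650/(0.365×16.7) = 0.9490, so
t_c = ln(3.096 × 0.9490) / 0.7650 = 1.078 / 0.7650 = 1.409 d.
L(t_c) = L₀ e^(−k_d t_c) = 16.7 × 0.5980 = 9.986 mg/L, and at the critical point k_2 D_c = k_d L, so D_c = (0.365/1.13) × 9.986 = 3.226 mg/L.
x_c = v t_c = 0.488 m/s × 1.409 d × 86400 s/d = 59400 m ≈ 59.4 km.

t_c ≈ 1.41 d; D_c ≈ 3.23 mg/L; x_c ≈ 59.4 km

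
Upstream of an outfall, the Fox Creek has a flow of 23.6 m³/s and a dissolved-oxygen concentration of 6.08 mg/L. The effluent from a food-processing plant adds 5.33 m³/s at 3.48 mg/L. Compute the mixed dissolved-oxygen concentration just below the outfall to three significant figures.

5.60 mg/L

Flow-weighted mixing: C = (Q_r C_r + Q_w C_w)/(Q_r + Q_w)
= (23.6×6.08 + 5.33×3.48)/(23.6 + 5.33) = 162.0/28.93 = 5.601 mg/L.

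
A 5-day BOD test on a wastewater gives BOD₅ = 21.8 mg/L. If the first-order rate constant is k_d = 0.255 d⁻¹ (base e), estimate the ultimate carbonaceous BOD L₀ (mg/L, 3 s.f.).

L₀ ≈ 30.3 mg/L

BOD₅ = L₀(1 − e^(−5k_d)) ⇒ L₀ = BOD₅ / (1 − e^(−5×0.255))
= 21.8 / (1 − 0.2794) = 21.8 / 0.7206 = 30.25 mg/L.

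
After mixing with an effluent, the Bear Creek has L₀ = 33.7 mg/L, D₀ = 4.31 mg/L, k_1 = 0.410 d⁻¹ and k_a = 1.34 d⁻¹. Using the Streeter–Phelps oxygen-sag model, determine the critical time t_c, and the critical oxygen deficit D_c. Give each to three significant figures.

t_c = [1/(k_a−k_1)] ln[(k_a/k_1)(1 − D₀(k_a−k_1)/(k_1 L₀))]
= [1/(1.34−0.410)] ln[(1.34/0.410)(1 − 4.31×0.9300/(0.410×33.7))]
= (1/0.9300) ln[3.268 × 0.7099] = 1.075 × ln(2.320) = 1.075 × 0.8416 = 0.9050 d.
L(t_c) = L₀ e^(−k_1 t_c) = 33.7 × 0.6900 = 23.25 mg/L, and at the critical point k_a D_c = k_1 L, so D_c = (0.410/1.34) × 23.25 = 7.115 mg/L.

t_c ≈ 0.905 d; D_c ≈ 7.11 mg/L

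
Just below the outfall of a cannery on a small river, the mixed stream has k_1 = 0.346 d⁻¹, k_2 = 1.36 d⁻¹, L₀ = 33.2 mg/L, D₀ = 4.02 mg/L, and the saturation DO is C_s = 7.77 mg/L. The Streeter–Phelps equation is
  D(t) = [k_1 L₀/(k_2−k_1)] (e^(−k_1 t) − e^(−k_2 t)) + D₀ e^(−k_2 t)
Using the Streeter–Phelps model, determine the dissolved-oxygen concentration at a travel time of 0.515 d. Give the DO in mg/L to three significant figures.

DO ≈ 1.92 mg/L

k_1 L₀/(k_2−k_1) = 0.346×33.2/(1.36−0.346) = 11.49/1.014 = 11.33 mg/L.
e^(−k_1 t) = e^(−0.346×0.5150) = 0.8368; e^(−k_2 t) = e^(−1.36×0.5150) = 0.4964.
D = 11.33 × (0.8368 − 0.4964) + 4.02 × 0.4964 = 3.856 + 1.995 = 5.852 mg/L.
DO = C_s − D = 7.77 − 5.852 = 1.918 mg/L.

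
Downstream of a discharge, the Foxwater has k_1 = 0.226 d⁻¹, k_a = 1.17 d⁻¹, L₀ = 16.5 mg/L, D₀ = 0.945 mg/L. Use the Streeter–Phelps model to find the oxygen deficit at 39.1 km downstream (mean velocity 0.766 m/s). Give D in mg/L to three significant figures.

Travel time t = x/v = 39.1 km / (0.766 m/s) = 39100 m / 0.766 m/s = 51040 s = 0.5908 d.
k_1 L₀/(k_a−k_1) = 0.226×16.5/(1.17−0.226) = 3.729/0.9440 = 3.950 mg/L.
e^(−k_1 t) = e^(−0.226×0.5908) = 0.8750; e^(−k_a t) = e^(−1.17×0.5908) = 0.5010.
D = 3.950 × (0.8750 − 0.5010) + 0.945 × 0.5010 = 1.478 + 0.4734 = 1.951 mg/L.

D ≈ 1.95 mg/L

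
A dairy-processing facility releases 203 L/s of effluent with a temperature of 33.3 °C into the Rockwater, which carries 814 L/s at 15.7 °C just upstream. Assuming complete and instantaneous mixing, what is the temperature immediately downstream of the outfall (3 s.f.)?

Flow-weighted mixing: C = (Q_r C_r + Q_w C_w)/(Q_r + Q_w)
= (814×15.7 + 203×33.3)/(814 + 203) = 19540/1017 = 19.21 °C.

19.2 °C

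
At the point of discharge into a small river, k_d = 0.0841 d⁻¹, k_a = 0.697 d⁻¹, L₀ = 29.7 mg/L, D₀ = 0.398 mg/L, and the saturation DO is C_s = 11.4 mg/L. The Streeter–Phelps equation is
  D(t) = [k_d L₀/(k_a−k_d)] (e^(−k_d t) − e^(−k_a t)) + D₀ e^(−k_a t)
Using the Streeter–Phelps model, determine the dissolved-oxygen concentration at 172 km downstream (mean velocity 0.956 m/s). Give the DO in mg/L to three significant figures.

DO ≈ 8.84 mg/L

Travel time t = x/v = 172 km / (0.956 m/s) = 172000 m / 0.956 m/s = 179900 s = 2.082 d.
k_d L₀/(k_a−k_d) = 0.0841×29.7/(0.697−0.0841) = 2.498/0.6129 = 4.075 mg/L.
e^(−k_d t) = e^(−0.0841×2.082) = 0.8394; e^(−k_a t) = e^(−0.697×2.082) = 0.2342.
D = 4.075 × (0.8394 − 0.2342) + 0.398 × 0.2342 = 2.466 + 0.09323 = 2.559 mg/L.
DO = C_s − D = 11.4 − 2.559 = 8.841 mg/L.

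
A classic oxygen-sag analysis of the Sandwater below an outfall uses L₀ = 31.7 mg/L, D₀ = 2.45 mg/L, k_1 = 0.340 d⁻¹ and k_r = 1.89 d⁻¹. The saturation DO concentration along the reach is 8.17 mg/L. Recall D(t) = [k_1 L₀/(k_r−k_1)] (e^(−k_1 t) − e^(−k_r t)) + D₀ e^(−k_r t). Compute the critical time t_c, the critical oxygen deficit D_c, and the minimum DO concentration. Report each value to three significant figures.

At the critical point dD/dt = 0, so k_1 L₀ e^(−k_1 t) = k_r D. Substituting D(t) from the Streeter–Phelps equation and solving for t gives
t_c = ln[(k_r/k_1)(1 − D₀(k_r−k_1)/(k_1 L₀))] / (k_r−k_1).
Here k_r−k_1 = 1.550 d⁻¹ and 1 − D₀(k_r−k_1)/(k_1 L₀) = 1 − 2.45×1.550/(0.340×31.7) = 0.6477, so
t_c = ln(5.559 × 0.6477) / 1.550 = 1.281 / 1.550 = 0.8265 d.
L(t_c) = L₀ e^(−k_1 t_c) = 31.7 × 0.7550 = 23.93 mg/L, and at the critical point k_r D_c = k_1 L, so D_c = (0.340/1.89) × 23.93 = 4.306 mg/L.
Minimum DO = C_s − D_c = 8.17 − 4.306 = 3.864 mg/L.

t_c ≈ 0.826 d; D_c ≈ 4.31 mg/L; min DO ≈ 3.86 mg/L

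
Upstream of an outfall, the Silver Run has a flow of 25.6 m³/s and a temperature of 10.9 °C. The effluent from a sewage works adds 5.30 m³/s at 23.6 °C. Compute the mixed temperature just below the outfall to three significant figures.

13.1 °C

Flow-weighted mixing: C = (Q_r C_r + Q_w C_w)/(Q_r + Q_w)
= (25.6×10.9 + 5.30×23.6)/(25.6 + 5.30) = 404.1/30.90 = 13.08 °C.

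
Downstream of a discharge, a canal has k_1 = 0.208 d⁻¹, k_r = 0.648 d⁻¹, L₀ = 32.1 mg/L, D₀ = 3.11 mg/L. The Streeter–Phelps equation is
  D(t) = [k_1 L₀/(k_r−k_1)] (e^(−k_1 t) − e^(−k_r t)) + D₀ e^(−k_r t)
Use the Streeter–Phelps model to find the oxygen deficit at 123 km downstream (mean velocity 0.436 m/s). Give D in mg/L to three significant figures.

Travel time t = x/v = 123 km / (0.436 m/s) = 123000 m / 0.436 m/s = 282100 s = 3.265 d.
k_1 L₀/(k_r−k_1) = 0.208×32.1/(0.648−0.208) = 6.677/0.4400 = 15.17 mg/L.
e^(−k_1 t) = e^(−0.208×3.265) = 0.5070; e^(−k_r t) = e^(−0.648×3.265) = 0.1205.
D = 15.17 × (0.5070 − 0.1205) + 3.11 × 0.1205 = 5.865 + 0.3749 = 6.240 mg/L.

D ≈ 6.24 mg/L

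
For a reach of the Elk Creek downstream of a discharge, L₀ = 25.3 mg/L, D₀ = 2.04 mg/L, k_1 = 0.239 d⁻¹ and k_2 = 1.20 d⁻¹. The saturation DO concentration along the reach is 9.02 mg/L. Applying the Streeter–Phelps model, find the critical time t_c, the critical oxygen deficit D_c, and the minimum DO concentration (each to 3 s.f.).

With k_2/k_1 = 5.021 and 1 − D₀(k_2−k_1)/(k_1 L₀) = 0.6758,
t_c = ln(5.021 × 0.6758) / (1.20 − 0.239) = ln(3.393) / 0.9610 = 1.222/0.9610 = 1.271 d.
L(t_c) = L₀ e^(−k_1 t_c) = 25.3 × 0.7380 = 18.67 mg/L, and at the critical point k_2 D_c = k_1 L, so D_c = (0.239/1.20) × 18.67 = 3.719 mg/L.
Minimum DO = C_s − D_c = 9.02 − 3.719 = 5.301 mg/L.

t_c ≈ 1.27 d; D_c ≈ 3.72 mg/L; min DO ≈ 5.30 mg/L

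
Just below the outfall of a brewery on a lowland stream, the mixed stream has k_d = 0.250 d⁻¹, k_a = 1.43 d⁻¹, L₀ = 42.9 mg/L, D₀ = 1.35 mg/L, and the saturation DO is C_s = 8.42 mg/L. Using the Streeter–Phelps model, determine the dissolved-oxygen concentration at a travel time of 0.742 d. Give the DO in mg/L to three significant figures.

DO ≈ 3.55 mg/L

k_d L₀/(k_a−k_d) = 0.250×42.9/(1.43−0.250) = 10.72/1.180 = 9.089 mg/L.
e^(−k_d t) = e^(−0.250×0.7420) = 0.8307; e^(−k_a t) = e^(−1.43×0.7420) = 0.3461.
D = 9.089 × (0.8307 − 0.3461) + 1.35 × 0.3461 = 4.405 + 0.4672 = 4.872 mg/L.
DO = C_s − D = 8.42 − 4.872 = 3.548 mg/L.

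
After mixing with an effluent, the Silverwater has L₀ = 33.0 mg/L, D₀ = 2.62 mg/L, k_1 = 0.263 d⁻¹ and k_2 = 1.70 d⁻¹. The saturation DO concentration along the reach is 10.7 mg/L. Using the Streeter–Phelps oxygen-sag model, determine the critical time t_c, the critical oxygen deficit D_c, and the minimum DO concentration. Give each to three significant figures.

t_c ≈ 0.903 d; D_c ≈ 4.03 mg/L; min DO ≈ 6.67 mg/L

t_c = [1/(k_2−k_1)] ln[(k_2/k_1)(1 − D₀(k_2−k_1)/(k_1 L₀))]
= [1/(1.70−0.263)] ln[(1.70/0.263)(1 − 2.62×1.437/(0.263×33.0))]
= (1/1.437) ln[6.464 × 0.5662] = 0.6959 × ln(3.660) = 0.6959 × 1.297 = 0.9029 d.
D_c = (k_1/k_2) L₀ e^(−k_1 t_c) = (0.263/1.70) × 33.0 × e^(−0.263×0.9029) = 0.1547 × 33.0 × 0.7886 = 4.026 mg/L.
Minimum DO = C_s − D_c = 10.7 − 4.026 = 6.674 mg/L.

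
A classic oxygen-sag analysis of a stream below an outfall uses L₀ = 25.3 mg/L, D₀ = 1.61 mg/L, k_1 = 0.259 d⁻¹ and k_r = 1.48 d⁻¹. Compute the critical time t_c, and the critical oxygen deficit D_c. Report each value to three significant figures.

t_c ≈ 1.14 d; D_c ≈ 3.30 mg/L

With k_r/k_1 = 5.714 and 1 − D₀(k_r−k_1)/(k_1 L₀) = 0.7000,
t_c = ln(5.714 × 0.7000) / (1.48 − 0.259) = ln(4.000) / 1.221 = 1.386/1.221 = 1.135 d.
L(t_c) = L₀ e^(−k_1 t_c) = 25.3 × 0.7452 = 18.85 mg/L, and at the critical point k_r D_c = k_1 L, so D_c = (0.259/1.48) × 18.85 = 3.300 mg/L.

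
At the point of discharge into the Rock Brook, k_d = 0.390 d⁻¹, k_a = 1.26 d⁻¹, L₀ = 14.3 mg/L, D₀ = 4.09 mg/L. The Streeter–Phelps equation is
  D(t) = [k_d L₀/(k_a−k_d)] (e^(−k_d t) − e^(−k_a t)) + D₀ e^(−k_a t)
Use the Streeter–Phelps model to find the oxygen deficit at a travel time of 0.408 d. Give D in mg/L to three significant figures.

k_d L₀/(k_a−k_d) = 0.390×14.3/(1.26−0.390) = 5.577/0.8700 = 6.410 mg/L.
e^(−k_d t) = e^(−0.390×0.4080) = 0.8529; e^(−k_a t) = e^(−1.26×0.4080) = 0.5981.
D = 6.410 × (0.8529 − 0.5981) + 4.09 × 0.5981 = 1.634 + 2.446 = 4.080 mg/L.

D ≈ 4.08 mg/L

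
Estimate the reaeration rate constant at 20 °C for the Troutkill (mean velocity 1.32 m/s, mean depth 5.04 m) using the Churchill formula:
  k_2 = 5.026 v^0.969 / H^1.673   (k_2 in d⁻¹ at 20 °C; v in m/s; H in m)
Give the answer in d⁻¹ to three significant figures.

k_2 ≈ 0.439 d⁻¹

k_2 = 5.026 × 1.32^0.969 / 5.04^1.673 = 5.026 × 1.309 / 14.97 = 0.4394 d⁻¹.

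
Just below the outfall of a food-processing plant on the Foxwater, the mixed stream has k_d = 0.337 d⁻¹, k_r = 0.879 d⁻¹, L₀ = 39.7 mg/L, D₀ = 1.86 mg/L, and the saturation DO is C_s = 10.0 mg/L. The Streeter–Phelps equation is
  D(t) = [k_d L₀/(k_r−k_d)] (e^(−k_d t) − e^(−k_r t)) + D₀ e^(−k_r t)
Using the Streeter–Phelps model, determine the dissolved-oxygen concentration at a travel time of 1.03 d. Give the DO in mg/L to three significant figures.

k_d L₀/(k_r−k_d) = 0.337×39.7/(0.879−0.337) = 13.38/0.5420 = 24.68 mg/L.
e^(−k_d t) = e^(−0.337×1.030) = 0.7067; e^(−k_r t) = e^(−0.879×1.030) = 0.4044.
D = 24.68 × (0.7067 − 0.4044) + 1.86 × 0.4044 = 7.463 + 0.7522 = 8.215 mg/L.
DO = C_s − D = 10.0 − 8.215 = 1.785 mg/L.

DO ≈ 1.78 mg/L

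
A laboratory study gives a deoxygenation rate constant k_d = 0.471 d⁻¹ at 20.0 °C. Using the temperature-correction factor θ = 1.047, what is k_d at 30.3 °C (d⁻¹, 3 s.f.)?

k_d(T₂) = k_d(T₁) · θ^(T₂−T₁) = 0.471 × 1.047^(30.3−20.0)
= 0.471 × 1.047^10.3 = 0.471 × 1.605 = 0.7559 d⁻¹.

k_d ≈ 0.756 d⁻¹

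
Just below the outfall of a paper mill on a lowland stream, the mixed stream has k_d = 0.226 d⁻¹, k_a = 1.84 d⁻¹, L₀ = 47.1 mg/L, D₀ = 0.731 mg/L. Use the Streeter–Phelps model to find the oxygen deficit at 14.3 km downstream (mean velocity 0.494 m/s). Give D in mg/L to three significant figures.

Travel time t = x/v = 14.3 km / (0.494 m/s) = 14300 m / 0.494 m/s = 28950 s = 0.3350 d.
k_d L₀/(k_a−k_d) = 0.226×47.1/(1.84−0.226) = 10.64/1.614 = 6.595 mg/L.
e^(−k_d t) = e^(−0.226×0.3350) = 0.9271; e^(−k_a t) = e^(−1.84×0.3350) = 0.5398.
D = 6.595 × (0.9271 − 0.5398) + 0.731 × 0.5398 = 2.554 + 0.3946 = 2.948 mg/L.

D ≈ 2.95 mg/L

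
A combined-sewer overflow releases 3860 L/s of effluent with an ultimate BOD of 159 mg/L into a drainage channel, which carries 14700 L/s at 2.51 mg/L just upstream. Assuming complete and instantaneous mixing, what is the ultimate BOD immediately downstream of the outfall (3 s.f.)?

Flow-weighted mixing: C = (Q_r C_r + Q_w C_w)/(Q_r + Q_w)
= (14700×2.51 + 3860×159)/(14700 + 3860) = 650600/18560 = 35.06 mg/L.

35.1 mg/L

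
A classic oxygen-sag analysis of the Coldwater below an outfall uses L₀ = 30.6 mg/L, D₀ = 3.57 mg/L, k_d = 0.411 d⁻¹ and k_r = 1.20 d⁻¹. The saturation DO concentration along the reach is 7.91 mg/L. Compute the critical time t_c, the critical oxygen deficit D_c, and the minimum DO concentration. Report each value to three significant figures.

t_c = [1/(k_r−k_d)] ln[(k_r/k_d)(1 − D₀(k_r−k_d)/(k_d L₀))]
= [1/(1.20−0.411)] ln[(1.20/0.411)(1 − 3.57×0.7890/(0.411×30.6))]
= (1/0.7890) ln[2.920 × 0.7760] = 1.267 × ln(2.266) = 1.267 × 0.8179 = 1.037 d.
L(t_c) = L₀ e^(−k_d t_c) = 30.6 × 0.6531 = 19.98 mg/L, and at the critical point k_r D_c = k_d L, so D_c = (0.411/1.20) × 19.98 = 6.845 mg/L.
Minimum DO = C_s − D_c = 7.91 − 6.845 = 1.065 mg/L.

t_c ≈ 1.04 d; D_c ≈ 6.84 mg/L; min DO ≈ 1.07 mg/L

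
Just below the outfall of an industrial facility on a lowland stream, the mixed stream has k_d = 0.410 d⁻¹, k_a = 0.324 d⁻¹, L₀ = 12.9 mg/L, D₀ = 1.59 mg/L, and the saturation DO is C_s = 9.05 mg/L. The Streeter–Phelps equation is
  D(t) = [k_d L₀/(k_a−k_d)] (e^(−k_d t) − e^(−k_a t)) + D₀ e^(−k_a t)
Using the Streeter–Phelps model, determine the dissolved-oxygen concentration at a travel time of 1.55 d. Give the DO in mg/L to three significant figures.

k_d L₀/(k_a−k_d) = 0.410×12.9/(0.324−0.410) = 5.289/-0.08600 = -61.50 mg/L.
e^(−k_d t) = e^(−0.410×1.550) = 0.5297; e^(−k_a t) = e^(−0.324×1.550) = 0.6052.
D = -61.50 × (0.5297 − 0.6052) + 1.59 × 0.6052 = 4.645 + 0.9623 = 5.607 mg/L.
DO = C_s − D = 9.05 − 5.607 = 3.443 mg/L.

DO ≈ 3.44 mg/L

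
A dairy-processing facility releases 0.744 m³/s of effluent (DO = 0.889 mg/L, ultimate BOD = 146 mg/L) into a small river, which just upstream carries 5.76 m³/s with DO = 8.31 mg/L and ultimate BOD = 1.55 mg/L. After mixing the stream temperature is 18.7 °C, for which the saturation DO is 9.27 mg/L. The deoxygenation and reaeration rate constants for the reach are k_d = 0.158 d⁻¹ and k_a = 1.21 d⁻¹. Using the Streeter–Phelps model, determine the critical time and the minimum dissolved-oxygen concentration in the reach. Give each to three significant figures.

Mixed DO = (5.76×8.31 + 0.744×0.889)/(5.76+0.744) = 48.53/6.504 = 7.461 mg/L.
Mixed L₀ = (5.76×1.55 + 0.744×146)/(6.504) = 117.6/6.504 = 18.07 mg/L.
Initial deficit D₀ = C_s − DO₀ = 9.27 − 7.461 = 1.809 mg/L.
t_c = (1/1.052) ln[(1.21/0.158)(1 − 1.809×1.052/(0.158×18.07))] = 0.9506 × ln(2.555) = 0.8917 d.
D_c = (0.158/1.21) × 18.07 × e^(−0.158×0.8917) = 0.1306 × 18.07 × 0.8686 = 2.050 mg/L.
Minimum DO = 9.27 − 2.050 = 7.220 mg/L.

t_c ≈ 0.892 d; minimum DO ≈ 7.22 mg/L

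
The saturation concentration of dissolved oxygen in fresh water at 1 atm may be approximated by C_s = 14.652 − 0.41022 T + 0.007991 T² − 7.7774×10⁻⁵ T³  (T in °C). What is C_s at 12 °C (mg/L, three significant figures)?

C_s = 14.652 − 0.41022×12 + 0.007991×12² − 7.7774×10⁻⁵×12³ = 10.75 mg/L.

C_s ≈ 10.7 mg/L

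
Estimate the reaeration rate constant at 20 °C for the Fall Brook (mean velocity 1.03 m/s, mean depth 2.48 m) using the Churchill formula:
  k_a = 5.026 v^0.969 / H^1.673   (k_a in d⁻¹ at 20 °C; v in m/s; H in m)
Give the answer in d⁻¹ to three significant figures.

k_a ≈ 1.13 d⁻¹

k_a = 5.026 × 1.03^0.969 / 2.48^1.673 = 5.026 × 1.029 / 4.570 = 1.132 d⁻¹.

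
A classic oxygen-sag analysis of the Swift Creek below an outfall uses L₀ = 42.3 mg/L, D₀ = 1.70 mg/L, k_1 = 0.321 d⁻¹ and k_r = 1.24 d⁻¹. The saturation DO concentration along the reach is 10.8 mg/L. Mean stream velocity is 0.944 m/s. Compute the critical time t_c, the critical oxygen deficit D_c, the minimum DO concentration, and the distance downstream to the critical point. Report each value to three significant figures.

t_c ≈ 1.34 d; D_c ≈ 7.13 mg/L; min DO ≈ 3.67 mg/L; x_c ≈ 109 km

At the critical point dD/dt = 0, so k_1 L₀ e^(−k_1 t) = k_r D. Substituting D(t) from the Streeter–Phelps equation and solving for t gives
t_c = ln[(k_r/k_1)(1 − D₀(k_r−k_1)/(k_1 L₀))] / (k_r−k_1).
Here k_r−k_1 = 0.9190 d⁻¹ and 1 − D₀(k_r−k_1)/(k_1 L₀) = 1 − 1.70×0.9190/(0.321×42.3) = 0.8849, so
t_c = ln(3.863 × 0.8849) / 0.9190 = 1.229 / 0.9190 = 1.338 d.
D_c = (k_1/k_r) L₀ e^(−k_1 t_c) = (0.321/1.24) × 42.3 × e^(−0.321×1.338) = 0.2589 × 42.3 × 0.6509 = 7.128 mg/L.
Minimum DO = C_s − D_c = 10.8 − 7.128 = 3.672 mg/L.
x_c = v t_c = 0.944 m/s × 1.338 d × 86400 s/d = 109100 m ≈ 109 km.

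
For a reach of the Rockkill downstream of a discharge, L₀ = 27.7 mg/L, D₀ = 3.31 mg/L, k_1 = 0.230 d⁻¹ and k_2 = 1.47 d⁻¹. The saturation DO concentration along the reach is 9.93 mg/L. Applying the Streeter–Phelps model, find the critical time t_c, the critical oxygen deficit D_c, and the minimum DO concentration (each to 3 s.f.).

t_c ≈ 0.662 d; D_c ≈ 3.72 mg/L; min DO ≈ 6.21 mg/L

With k_2/k_1 = 6.391 and 1 − D₀(k_2−k_1)/(k_1 L₀) = 0.3558,
t_c = ln(6.391 × 0.3558) / (1.47 − 0.230) = ln(2.274) / 1.240 = 0.8215/1.240 = 0.6625 d.
D_c = (k_1/k_2) L₀ e^(−k_1 t_c) = (0.230/1.47) × 27.7 × e^(−0.230×0.6625) = 0.1565 × 27.7 × 0.8587 = 3.721 mg/L.
Minimum DO = C_s − D_c = 9.93 − 3.721 = 6.209 mg/L.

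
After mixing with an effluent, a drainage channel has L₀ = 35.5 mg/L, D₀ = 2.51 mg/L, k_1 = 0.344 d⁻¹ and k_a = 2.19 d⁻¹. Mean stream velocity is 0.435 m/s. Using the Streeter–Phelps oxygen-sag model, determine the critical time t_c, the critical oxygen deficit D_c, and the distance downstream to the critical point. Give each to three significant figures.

With k_a/k_1 = 6.366 and 1 − D₀(k_a−k_1)/(k_1 L₀) = 0.6206,
t_c = ln(6.366 × 0.6206) / (2.19 − 0.344) = ln(3.951) / 1.846 = 1.374/1.846 = 0.7443 d.
L(t_c) = L₀ e^(−k_1 t_c) = 35.5 × 0.7741 = 27.48 mg/L, and at the critical point k_a D_c = k_1 L, so D_c = (0.344/2.19) × 27.48 = 4.317 mg/L.
x_c = v t_c = 0.435 m/s × 0.7443 d × 86400 s/d = 27970 m ≈ 28.0 km.

t_c ≈ 0.744 d; D_c ≈ 4.32 mg/L; x_c ≈ 28.0 km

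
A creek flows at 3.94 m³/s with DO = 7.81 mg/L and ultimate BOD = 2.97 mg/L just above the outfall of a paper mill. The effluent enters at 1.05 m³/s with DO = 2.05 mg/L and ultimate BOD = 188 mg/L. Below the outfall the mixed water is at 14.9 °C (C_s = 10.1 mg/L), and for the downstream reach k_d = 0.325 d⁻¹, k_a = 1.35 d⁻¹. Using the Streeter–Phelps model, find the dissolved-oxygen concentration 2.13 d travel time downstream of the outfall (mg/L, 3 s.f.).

DO ≈ 4.00 mg/L

Mixed DO = (3.94×7.81 + 1.05×2.05)/(3.94+1.05) = 32.92/4.990 = 6.598 mg/L.
Mixed L₀ = (3.94×2.97 + 1.05×188)/(4.990) = 209.1/4.990 = 41.90 mg/L.
Initial deficit D₀ = C_s − DO₀ = 10.1 − 6.598 = 3.502 mg/L.
D(2.13) = [0.325×41.90/(1.35−0.325)](e^(−0.325×2.13) − e^(−1.35×2.13)) + 3.502 e^(−1.35×2.13)
= 13.29 × (0.5004 − 0.05639) + 3.502 × 0.05639 = 6.098 mg/L.
DO = 10.1 − 6.098 = 4.002 mg/L.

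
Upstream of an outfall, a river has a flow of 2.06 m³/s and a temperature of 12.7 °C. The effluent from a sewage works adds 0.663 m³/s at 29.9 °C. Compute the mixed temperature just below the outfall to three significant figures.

16.9 °C

Flow-weighted mixing: C = (Q_r C_r + Q_w C_w)/(Q_r + Q_w)
= (2.06×12.7 + 0.663×29.9)/(2.06 + 0.663) = 45.99/2.723 = 16.89 °C.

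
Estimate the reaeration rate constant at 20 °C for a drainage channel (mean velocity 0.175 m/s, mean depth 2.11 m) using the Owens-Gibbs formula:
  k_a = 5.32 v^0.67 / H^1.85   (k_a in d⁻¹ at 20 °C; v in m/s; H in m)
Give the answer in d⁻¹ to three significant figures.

k_a = 5.32 × 0.175^0.67 / 2.11^1.85 = 5.32 × 0.3111 / 3.980 = 0.4157 d⁻¹.

k_a ≈ 0.416 d⁻¹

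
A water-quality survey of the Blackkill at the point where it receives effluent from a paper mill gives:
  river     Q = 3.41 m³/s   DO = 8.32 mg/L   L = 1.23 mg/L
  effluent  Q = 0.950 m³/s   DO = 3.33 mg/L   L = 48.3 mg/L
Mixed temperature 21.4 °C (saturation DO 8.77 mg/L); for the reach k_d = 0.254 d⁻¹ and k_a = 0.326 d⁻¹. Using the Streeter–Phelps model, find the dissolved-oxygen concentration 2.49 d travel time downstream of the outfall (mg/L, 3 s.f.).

Mixed DO = (3.41×8.32 + 0.950×3.33)/(3.41+0.950) = 31.53/4.360 = 7.233 mg/L.
Mixed L₀ = (3.41×1.23 + 0.950×48.3)/(4.360) = 50.08/4.360 = 11.49 mg/L.
Initial deficit D₀ = C_s − DO₀ = 8.77 − 7.233 = 1.537 mg/L.
D(2.49) = [0.254×11.49/(0.326−0.254)](e^(−0.254×2.49) − e^(−0.326×2.49)) + 1.537 e^(−0.326×2.49)
= 40.52 × (0.5313 − 0.4441) + 1.537 × 0.4441 = 4.216 mg/L.
DO = 8.77 − 4.216 = 4.554 mg/L.

DO ≈ 4.55 mg/L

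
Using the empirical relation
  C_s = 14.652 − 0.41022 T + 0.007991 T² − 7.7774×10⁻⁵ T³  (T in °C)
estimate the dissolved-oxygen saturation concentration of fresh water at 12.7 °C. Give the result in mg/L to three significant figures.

C_s ≈ 10.6 mg/L

C_s = 14.652 − 0.41022×12.7 + 0.007991×12.7² − 7.7774×10⁻⁵×12.7³ = 10.57 mg/L.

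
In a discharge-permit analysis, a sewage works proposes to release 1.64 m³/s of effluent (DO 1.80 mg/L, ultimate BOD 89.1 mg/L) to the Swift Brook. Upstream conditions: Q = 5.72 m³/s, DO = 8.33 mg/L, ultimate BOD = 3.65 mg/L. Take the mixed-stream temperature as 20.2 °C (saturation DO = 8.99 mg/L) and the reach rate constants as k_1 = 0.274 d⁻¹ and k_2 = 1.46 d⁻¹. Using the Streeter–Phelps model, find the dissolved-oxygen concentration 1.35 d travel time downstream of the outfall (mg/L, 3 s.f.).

DO ≈ 5.80 mg/L

Mixed DO = (5.72×8.33 + 1.64×1.80)/(5.72+1.64) = 50.60/7.360 = 6.875 mg/L.
Mixed L₀ = (5.72×3.65 + 1.64×89.1)/(7.360) = 167.0/7.360 = 22.69 mg/L.
Initial deficit D₀ = C_s − DO₀ = 8.99 − 6.875 = 2.115 mg/L.
D(1.35) = [0.274×22.69/(1.46−0.274)](e^(−0.274×1.35) − e^(−1.46×1.35)) + 2.115 e^(−1.46×1.35)
= 5.242 × (0.6908 − 0.1393) + 2.115 × 0.1393 = 3.186 mg/L.
DO = 8.99 − 3.186 = 5.804 mg/L.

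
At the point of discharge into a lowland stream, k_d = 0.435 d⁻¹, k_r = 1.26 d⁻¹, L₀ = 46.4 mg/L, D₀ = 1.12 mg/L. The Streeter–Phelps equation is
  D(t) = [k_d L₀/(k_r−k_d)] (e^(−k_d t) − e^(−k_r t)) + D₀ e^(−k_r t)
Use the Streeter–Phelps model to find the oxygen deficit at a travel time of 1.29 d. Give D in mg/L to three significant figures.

k_d L₀/(k_r−k_d) = 0.435×46.4/(1.26−0.435) = 20.18/0.8250 = 24.47 mg/L.
e^(−k_d t) = e^(−0.435×1.290) = 0.5706; e^(−k_r t) = e^(−1.26×1.290) = 0.1968.
D = 24.47 × (0.5706 − 0.1968) + 1.12 × 0.1968 = 9.143 + 0.2205 = 9.364 mg/L.

D ≈ 9.36 mg/L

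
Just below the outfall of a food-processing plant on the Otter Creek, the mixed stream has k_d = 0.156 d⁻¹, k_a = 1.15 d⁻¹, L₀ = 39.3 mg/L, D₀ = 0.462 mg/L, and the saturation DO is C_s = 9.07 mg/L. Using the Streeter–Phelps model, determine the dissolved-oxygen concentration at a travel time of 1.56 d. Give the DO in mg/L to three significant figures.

k_d L₀/(k_a−k_d) = 0.156×39.3/(1.15−0.156) = 6.131/0.9940 = 6.168 mg/L.
e^(−k_d t) = e^(−0.156×1.560) = 0.7840; e^(−k_a t) = e^(−1.15×1.560) = 0.1663.
D = 6.168 × (0.7840 − 0.1663) + 0.462 × 0.1663 = 3.810 + 0.07683 = 3.887 mg/L.
DO = C_s − D = 9.07 − 3.887 = 5.183 mg/L.

DO ≈ 5.18 mg/L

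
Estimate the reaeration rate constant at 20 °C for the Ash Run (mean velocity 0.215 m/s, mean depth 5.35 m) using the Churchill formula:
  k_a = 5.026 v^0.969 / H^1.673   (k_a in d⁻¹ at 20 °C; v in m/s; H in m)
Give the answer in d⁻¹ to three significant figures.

k_a ≈ 0.0685 d⁻¹

k_a = 5.026 × 0.215^0.969 / 5.35^1.673 = 5.026 × 0.2255 / 16.54 = 0.06852 d⁻¹.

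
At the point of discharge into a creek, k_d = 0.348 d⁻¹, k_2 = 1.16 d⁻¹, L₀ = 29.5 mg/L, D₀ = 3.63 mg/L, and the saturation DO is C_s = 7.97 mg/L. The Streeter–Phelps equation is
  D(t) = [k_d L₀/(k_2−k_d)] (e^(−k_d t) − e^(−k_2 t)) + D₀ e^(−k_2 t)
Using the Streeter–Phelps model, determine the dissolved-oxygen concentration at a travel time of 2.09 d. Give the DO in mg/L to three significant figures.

k_d L₀/(k_2−k_d) = 0.348×29.5/(1.16−0.348) = 10.27/0.8120 = 12.64 mg/L.
e^(−k_d t) = e^(−0.348×2.090) = 0.4832; e^(−k_2 t) = e^(−1.16×2.090) = 0.08853.
D = 12.64 × (0.4832 − 0.08853) + 3.63 × 0.08853 = 4.990 + 0.3214 = 5.311 mg/L.
DO = C_s − D = 7.97 − 5.311 = 2.659 mg/L.

DO ≈ 2.66 mg/L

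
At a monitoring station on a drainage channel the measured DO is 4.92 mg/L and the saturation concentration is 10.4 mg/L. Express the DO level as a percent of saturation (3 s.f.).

47.3 % saturation

% saturation = C/C_s × 100 = 4.92/10.4 × 100 = 47.3 %.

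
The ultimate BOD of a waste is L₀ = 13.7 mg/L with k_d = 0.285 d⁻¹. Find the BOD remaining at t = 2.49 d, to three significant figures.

L ≈ 6.74 mg/L

L_t = L₀ e^(−k_d t) = 13.7 × e^(−0.285×2.49) = 13.7 × 0.4918 = 6.738 mg/L.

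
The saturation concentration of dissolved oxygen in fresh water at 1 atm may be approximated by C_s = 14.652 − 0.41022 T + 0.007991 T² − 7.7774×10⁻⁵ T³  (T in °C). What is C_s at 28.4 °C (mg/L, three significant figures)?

C_s = 14.652 − 0.41022×28.4 + 0.007991×28.4² − 7.7774×10⁻⁵×28.4³ = 7.665 mg/L.

C_s ≈ 7.67 mg/L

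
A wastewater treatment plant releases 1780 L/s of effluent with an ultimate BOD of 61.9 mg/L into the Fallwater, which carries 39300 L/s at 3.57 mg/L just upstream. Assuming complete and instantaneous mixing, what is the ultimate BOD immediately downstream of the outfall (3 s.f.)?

6.10 mg/L

Flow-weighted mixing: C = (Q_r C_r + Q_w C_w)/(Q_r + Q_w)
= (39300×3.57 + 1780×61.9)/(39300 + 1780) = 250500/41080 = 6.097 mg/L.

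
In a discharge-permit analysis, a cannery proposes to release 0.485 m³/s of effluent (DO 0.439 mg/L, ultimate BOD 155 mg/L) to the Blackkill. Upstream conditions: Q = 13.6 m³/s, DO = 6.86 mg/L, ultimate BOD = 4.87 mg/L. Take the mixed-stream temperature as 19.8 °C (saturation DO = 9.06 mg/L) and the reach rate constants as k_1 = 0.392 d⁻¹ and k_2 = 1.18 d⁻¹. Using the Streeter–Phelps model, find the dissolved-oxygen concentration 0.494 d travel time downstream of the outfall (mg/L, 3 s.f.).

DO ≈ 6.38 mg/L

Mixed DO = (13.6×6.86 + 0.485×0.439)/(13.6+0.485) = 93.51/14.08 = 6.639 mg/L.
Mixed L₀ = (13.6×4.87 + 0.485×155)/(14.08) = 141.4/14.08 = 10.04 mg/L.
Initial deficit D₀ = C_s − DO₀ = 9.06 − 6.639 = 2.421 mg/L.
D(0.494) = [0.392×10.04/(1.18−0.392)](e^(−0.392×0.494) − e^(−1.18×0.494)) + 2.421 e^(−1.18×0.494)
= 4.994 × (0.8239 − 0.5583) + 2.421 × 0.5583 = 2.679 mg/L.
DO = 9.06 − 2.679 = 6.381 mg/L.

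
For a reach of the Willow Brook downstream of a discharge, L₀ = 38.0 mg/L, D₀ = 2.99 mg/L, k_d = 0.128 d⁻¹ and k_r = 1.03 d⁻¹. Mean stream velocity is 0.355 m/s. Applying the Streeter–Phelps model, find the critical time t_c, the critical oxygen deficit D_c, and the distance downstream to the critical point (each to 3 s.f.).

t_c ≈ 1.42 d; D_c ≈ 3.94 mg/L; x_c ≈ 43.4 km

With k_r/k_d = 8.047 and 1 − D₀(k_r−k_d)/(k_d L₀) = 0.4455,
t_c = ln(8.047 × 0.4455) / (1.03 − 0.128) = ln(3.585) / 0.9020 = 1.277/0.9020 = 1.415 d.
D_c = (k_d/k_r) L₀ e^(−k_d t_c) = (0.128/1.03) × 38.0 × e^(−0.128×1.415) = 0.1243 × 38.0 × 0.8343 = 3.940 mg/L.
x_c = v t_c = 0.355 m/s × 1.415 d × 86400 s/d = 43420 m ≈ 43.4 km.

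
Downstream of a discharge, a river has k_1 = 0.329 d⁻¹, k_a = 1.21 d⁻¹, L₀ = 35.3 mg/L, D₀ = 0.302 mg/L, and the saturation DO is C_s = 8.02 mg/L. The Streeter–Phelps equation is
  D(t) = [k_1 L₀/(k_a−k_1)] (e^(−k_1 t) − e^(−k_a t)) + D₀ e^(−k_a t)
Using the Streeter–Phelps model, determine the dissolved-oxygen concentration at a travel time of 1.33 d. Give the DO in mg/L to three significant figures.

DO ≈ 2.09 mg/L

k_1 L₀/(k_a−k_1) = 0.329×35.3/(1.21−0.329) = 11.61/0.8810 = 13.18 mg/L.
e^(−k_1 t) = e^(−0.329×1.330) = 0.6456; e^(−k_a t) = e^(−1.21×1.330) = 0.2000.
D = 13.18 × (0.6456 − 0.2000) + 0.302 × 0.2000 = 5.874 + 0.06041 = 5.934 mg/L.
DO = C_s − D = 8.02 − 5.934 = 2.086 mg/L.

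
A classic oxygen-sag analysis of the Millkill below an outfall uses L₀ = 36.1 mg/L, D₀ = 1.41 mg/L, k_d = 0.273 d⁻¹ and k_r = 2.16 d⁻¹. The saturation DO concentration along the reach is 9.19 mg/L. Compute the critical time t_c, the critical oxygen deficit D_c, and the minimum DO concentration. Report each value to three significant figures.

t_c ≈ 0.929 d; D_c ≈ 3.54 mg/L; min DO ≈ 5.65 mg/L

At the critical point dD/dt = 0, so k_d L₀ e^(−k_d t) = k_r D. Substituting D(t) from the Streeter–Phelps equation and solving for t gives
t_c = ln[(k_r/k_d)(1 − D₀(k_r−k_d)/(k_d L₀))] / (k_r−k_d).
Here k_r−k_d = 1.887 d⁻¹ and 1 − D₀(k_r−k_d)/(k_d L₀) = 1 − 1.41×1.887/(0.273×36.1) = 0.7300, so
t_c = ln(7.912 × 0.7300) / 1.887 = 1.754 / 1.887 = 0.9294 d.
D_c = (k_d/k_r) L₀ e^(−k_d t_c) = (0.273/2.16) × 36.1 × e^(−0.273×0.9294) = 0.1264 × 36.1 × 0.7759 = 3.540 mg/L.
Minimum DO = C_s − D_c = 9.19 − 3.540 = 5.650 mg/L.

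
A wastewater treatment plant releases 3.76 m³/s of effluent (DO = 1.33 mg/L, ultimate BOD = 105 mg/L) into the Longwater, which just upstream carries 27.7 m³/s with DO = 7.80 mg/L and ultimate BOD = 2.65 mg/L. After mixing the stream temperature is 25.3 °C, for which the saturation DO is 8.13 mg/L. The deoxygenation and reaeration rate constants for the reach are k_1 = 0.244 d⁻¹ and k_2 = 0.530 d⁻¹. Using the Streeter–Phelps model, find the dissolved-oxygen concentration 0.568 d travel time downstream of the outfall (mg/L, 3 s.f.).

Mixed DO = (27.7×7.80 + 3.76×1.33)/(27.7+3.76) = 221.1/31.46 = 7.027 mg/L.
Mixed L₀ = (27.7×2.65 + 3.76×105)/(31.46) = 468.2/31.46 = 14.88 mg/L.
Initial deficit D₀ = C_s − DO₀ = 8.13 − 7.027 = 1.103 mg/L.
D(0.568) = [0.244×14.88/(0.530−0.244)](e^(−0.244×0.568) − e^(−0.530×0.568)) + 1.103 e^(−0.530×0.568)
= 12.70 × (0.8706 − 0.7400) + 1.103 × 0.7400 = 2.474 mg/L.
DO = 8.13 − 2.474 = 5.656 mg/L.

DO ≈ 5.66 mg/L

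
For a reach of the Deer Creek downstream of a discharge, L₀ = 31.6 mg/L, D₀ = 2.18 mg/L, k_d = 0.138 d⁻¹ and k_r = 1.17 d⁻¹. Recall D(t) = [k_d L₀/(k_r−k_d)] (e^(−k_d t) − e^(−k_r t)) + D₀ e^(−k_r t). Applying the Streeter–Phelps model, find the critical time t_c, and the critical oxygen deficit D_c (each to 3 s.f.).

t_c = [1/(k_r−k_d)] ln[(k_r/k_d)(1 − D₀(k_r−k_d)/(k_d L₀))]
= [1/(1.17−0.138)] ln[(1.17/0.138)(1 − 2.18×1.032/(0.138×31.6))]
= (1/1.032) ln[8.478 × 0.4841] = 0.9690 × ln(4.104) = 0.9690 × 1.412 = 1.368 d.
D_c = (k_d/k_r) L₀ e^(−k_d t_c) = (0.138/1.17) × 31.6 × e^(−0.138×1.368) = 0.1179 × 31.6 × 0.8279 = 3.086 mg/L.

t_c ≈ 1.37 d; D_c ≈ 3.09 mg/L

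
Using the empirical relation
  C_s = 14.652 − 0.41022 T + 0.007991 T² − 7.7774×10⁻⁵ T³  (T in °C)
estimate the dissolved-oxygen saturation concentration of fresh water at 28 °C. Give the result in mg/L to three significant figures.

C_s = 14.652 − 0.41022×28 + 0.007991×28² − 7.7774×10⁻⁵×28³ = 7.723 mg/L.

C_s ≈ 7.72 mg/L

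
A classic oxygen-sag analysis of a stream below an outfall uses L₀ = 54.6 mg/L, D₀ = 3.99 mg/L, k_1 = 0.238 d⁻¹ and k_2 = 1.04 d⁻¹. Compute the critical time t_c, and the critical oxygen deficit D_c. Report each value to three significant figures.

t_c ≈ 1.49 d; D_c ≈ 8.77 mg/L

At the critical point dD/dt = 0, so k_1 L₀ e^(−k_1 t) = k_2 D. Substituting D(t) from the Streeter–Phelps equation and solving for t gives
t_c = ln[(k_2/k_1)(1 − D₀(k_2−k_1)/(k_1 L₀))] / (k_2−k_1).
Here k_2−k_1 = 0.8020 d⁻¹ and 1 − D₀(k_2−k_1)/(k_1 L₀) = 1 − 3.99×0.8020/(0.238×54.6) = 0.7537, so
t_c = ln(4.370 × 0.7537) / 0.8020 = 1.192 / 0.8020 = 1.486 d.
D_c = (k_1/k_2) L₀ e^(−k_1 t_c) = (0.238/1.04) × 54.6 × e^(−0.238×1.486) = 0.2288 × 54.6 × 0.7021 = 8.772 mg/L.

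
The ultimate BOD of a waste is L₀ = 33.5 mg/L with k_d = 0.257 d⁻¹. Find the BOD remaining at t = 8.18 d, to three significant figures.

L ≈ 4.09 mg/L

L_t = L₀ e^(−k_d t) = 33.5 × e^(−0.257×8.18) = 33.5 × 0.1222 = 4.093 mg/L.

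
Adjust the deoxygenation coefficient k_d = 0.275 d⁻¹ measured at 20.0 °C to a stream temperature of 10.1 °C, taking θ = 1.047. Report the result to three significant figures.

k_d(T₂) = k_d(T₁) · θ^(T₂−T₁) = 0.275 × 1.047^(10.1−20.0)
= 0.275 × 1.047^-9.90 = 0.275 × 0.6346 = 0.1745 d⁻¹.

k_d ≈ 0.175 d⁻¹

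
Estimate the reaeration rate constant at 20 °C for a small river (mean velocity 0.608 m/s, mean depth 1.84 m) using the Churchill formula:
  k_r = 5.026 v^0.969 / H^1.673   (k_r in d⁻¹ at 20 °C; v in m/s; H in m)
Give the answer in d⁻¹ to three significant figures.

k_r = 5.026 × 0.608^0.969 / 1.84^1.673 = 5.026 × 0.6175 / 2.774 = 1.119 d⁻¹.

k_r ≈ 1.12 d⁻¹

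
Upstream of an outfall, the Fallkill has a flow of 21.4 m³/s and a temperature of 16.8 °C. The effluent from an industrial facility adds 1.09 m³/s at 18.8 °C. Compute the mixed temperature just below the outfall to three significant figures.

Flow-weighted mixing: C = (Q_r C_r + Q_w C_w)/(Q_r + Q_w)
= (21.4×16.8 + 1.09×18.8)/(21.4 + 1.09) = 380.0/22.49 = 16.90 °C.

16.9 °C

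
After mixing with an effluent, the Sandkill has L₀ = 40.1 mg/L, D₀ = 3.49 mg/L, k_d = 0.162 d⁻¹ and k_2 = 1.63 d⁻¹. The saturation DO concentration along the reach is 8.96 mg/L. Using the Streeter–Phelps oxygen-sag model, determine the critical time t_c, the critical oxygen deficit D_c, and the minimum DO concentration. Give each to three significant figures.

t_c ≈ 0.514 d; D_c ≈ 3.67 mg/L; min DO ≈ 5.29 mg/L

t_c = [1/(k_2−k_d)] ln[(k_2/k_d)(1 − D₀(k_2−k_d)/(k_d L₀))]
= [1/(1.63−0.162)] ln[(1.63/0.162)(1 − 3.49×1.468/(0.162×40.1))]
= (1/1.468) ln[10.06 × 0.2113] = 0.6812 × ln(2.126) = 0.6812 × 0.7544 = 0.5139 d.
L(t_c) = L₀ e^(−k_d t_c) = 40.1 × 0.9201 = 36.90 mg/L, and at the critical point k_2 D_c = k_d L, so D_c = (0.162/1.63) × 36.90 = 3.667 mg/L.
Minimum DO = C_s − D_c = 8.96 − 3.667 = 5.293 mg/L.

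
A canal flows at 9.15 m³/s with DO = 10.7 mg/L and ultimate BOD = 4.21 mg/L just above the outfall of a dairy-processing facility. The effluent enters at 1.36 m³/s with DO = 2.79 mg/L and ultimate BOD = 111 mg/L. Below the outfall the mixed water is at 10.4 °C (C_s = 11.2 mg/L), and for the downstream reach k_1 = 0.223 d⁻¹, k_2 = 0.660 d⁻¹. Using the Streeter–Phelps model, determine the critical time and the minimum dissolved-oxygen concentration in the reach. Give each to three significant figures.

t_c ≈ 2.07 d; minimum DO ≈ 7.36 mg/L

Mixed DO = (9.15×10.7 + 1.36×2.79)/(9.15+1.36) = 101.7/10.51 = 9.676 mg/L.
Mixed L₀ = (9.15×4.21 + 1.36×111)/(10.51) = 189.5/10.51 = 18.03 mg/L.
Initial deficit D₀ = C_s − DO₀ = 11.2 − 9.676 = 1.524 mg/L.
t_c = (1/0.4370) ln[(0.660/0.223)(1 − 1.524×0.4370/(0.223×18.03))] = 2.288 × ln(2.470) = 2.069 d.
D_c = (0.223/0.660) × 18.03 × e^(−0.223×2.069) = 0.3379 × 18.03 × 0.6305 = 3.840 mg/L.
Minimum DO = 11.2 − 3.840 = 7.360 mg/L.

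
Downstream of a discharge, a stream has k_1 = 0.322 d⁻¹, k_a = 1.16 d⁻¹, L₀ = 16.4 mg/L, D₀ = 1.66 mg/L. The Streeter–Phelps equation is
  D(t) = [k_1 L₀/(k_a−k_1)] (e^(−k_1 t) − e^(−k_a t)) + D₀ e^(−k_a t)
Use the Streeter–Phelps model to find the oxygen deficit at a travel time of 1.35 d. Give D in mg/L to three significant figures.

D ≈ 3.11 mg/L

k_1 L₀/(k_a−k_1) = 0.322×16.4/(1.16−0.322) = 5.281/0.8380 = 6.302 mg/L.
e^(−k_1 t) = e^(−0.322×1.350) = 0.6475; e^(−k_a t) = e^(−1.16×1.350) = 0.2089.
D = 6.302 × (0.6475 − 0.2089) + 1.66 × 0.2089 = 2.764 + 0.3467 = 3.111 mg/L.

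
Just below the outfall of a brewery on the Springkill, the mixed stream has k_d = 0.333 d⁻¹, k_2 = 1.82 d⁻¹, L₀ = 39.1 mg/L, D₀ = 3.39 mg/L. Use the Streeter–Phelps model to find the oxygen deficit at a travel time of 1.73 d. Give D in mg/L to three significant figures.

k_d L₀/(k_2−k_d) = 0.333×39.1/(1.82−0.333) = 13.02/1.487 = 8.756 mg/L.
e^(−k_d t) = e^(−0.333×1.730) = 0.5621; e^(−k_2 t) = e^(−1.82×1.730) = 0.04291.
D = 8.756 × (0.5621 − 0.04291) + 3.39 × 0.04291 = 4.546 + 0.1455 = 4.691 mg/L.

D ≈ 4.69 mg/L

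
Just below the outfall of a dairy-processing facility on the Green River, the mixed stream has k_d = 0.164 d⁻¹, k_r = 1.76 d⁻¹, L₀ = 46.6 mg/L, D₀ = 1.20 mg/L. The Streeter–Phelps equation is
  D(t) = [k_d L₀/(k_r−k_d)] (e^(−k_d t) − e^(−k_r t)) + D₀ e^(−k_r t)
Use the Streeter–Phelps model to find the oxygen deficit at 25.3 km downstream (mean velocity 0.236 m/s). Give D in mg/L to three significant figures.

D ≈ 3.50 mg/L

Travel time t = x/v = 25.3 km / (0.236 m/s) = 25300 m / 0.236 m/s = 107200 s = 1.241 d.
k_d L₀/(k_r−k_d) = 0.164×46.6/(1.76−0.164) = 7.642/1.596 = 4.788 mg/L.
e^(−k_d t) = e^(−0.164×1.241) = 0.8159; e^(−k_r t) = e^(−1.76×1.241) = 0.1126.
D = 4.788 × (0.8159 − 0.1126) + 1.20 × 0.1126 = 3.368 + 0.1351 = 3.503 mg/L.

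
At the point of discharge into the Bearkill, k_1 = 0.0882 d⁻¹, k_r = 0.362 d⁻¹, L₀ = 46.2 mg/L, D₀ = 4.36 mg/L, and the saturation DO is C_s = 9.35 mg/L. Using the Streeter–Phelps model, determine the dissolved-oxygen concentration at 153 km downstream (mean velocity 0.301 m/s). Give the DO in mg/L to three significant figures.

DO ≈ 1.74 mg/L

Travel time t = x/v = 153 km / (0.301 m/s) = 153000 m / 0.301 m/s = 508300 s = 5.883 d.
k_1 L₀/(k_r−k_1) = 0.0882×46.2/(0.362−0.0882) = 4.075/0.2738 = 14.88 mg/L.
e^(−k_1 t) = e^(−0.0882×5.883) = 0.5952; e^(−k_r t) = e^(−0.362×5.883) = 0.1189.
D = 14.88 × (0.5952 − 0.1189) + 4.36 × 0.1189 = 7.089 + 0.5183 = 7.607 mg/L.
DO = C_s − D = 9.35 − 7.607 = 1.743 mg/L.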